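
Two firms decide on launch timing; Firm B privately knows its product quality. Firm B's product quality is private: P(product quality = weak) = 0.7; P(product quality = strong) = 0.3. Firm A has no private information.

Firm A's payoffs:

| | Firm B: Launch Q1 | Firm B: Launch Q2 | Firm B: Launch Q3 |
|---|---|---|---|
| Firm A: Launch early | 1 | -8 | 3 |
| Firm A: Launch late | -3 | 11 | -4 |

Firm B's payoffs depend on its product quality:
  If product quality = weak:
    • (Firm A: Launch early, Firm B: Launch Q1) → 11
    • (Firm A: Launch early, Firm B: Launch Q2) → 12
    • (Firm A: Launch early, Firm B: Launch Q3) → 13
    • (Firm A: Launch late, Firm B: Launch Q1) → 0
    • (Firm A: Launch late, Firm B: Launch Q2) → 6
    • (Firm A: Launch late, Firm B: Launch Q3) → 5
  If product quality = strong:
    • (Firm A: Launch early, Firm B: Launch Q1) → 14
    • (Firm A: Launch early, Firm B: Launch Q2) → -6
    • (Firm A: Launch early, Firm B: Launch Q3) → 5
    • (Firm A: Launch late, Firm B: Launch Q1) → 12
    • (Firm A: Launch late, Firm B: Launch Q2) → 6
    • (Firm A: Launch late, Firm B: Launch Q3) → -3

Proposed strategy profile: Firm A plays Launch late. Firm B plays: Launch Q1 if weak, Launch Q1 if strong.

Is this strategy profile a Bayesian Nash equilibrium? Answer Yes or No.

Firm A plays Launch late: E[Launch late] = 0.7·(-3) + 0.3·(-3) = -3; E[Launch early] = 1. Not best-responding. ✗
Firm B (product quality weak), facing Launch late: Launch Q1 gives 0, Launch Q2 gives 6, Launch Q3 gives 5. Proposed Launch Q1 is not best — profitable deviation exists. ✗
Firm B (product quality strong), facing Launch late: Launch Q1 gives 12, Launch Q2 gives 6, Launch Q3 gives -3. Proposed Launch Q1 is best. ✓

No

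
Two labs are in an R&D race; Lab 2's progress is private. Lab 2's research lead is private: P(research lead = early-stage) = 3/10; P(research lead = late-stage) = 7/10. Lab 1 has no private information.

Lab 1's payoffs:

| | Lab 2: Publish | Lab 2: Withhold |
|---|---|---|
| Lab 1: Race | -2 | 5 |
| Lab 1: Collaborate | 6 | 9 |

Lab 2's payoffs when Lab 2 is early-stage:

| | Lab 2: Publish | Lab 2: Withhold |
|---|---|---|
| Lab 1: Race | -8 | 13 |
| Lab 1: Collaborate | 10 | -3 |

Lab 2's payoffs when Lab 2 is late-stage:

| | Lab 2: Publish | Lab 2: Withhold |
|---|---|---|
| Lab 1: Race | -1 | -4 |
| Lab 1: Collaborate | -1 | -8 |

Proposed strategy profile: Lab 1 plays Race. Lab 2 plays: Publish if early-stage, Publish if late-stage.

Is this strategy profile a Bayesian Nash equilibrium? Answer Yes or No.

A profile is a BNE iff every type of every player is best-responding given beliefs about the other side.
Lab 1 plays Race: E[Race] = 3/10·(-2) + 7/10·(-2) = -2; E[Collaborate] = 6. Not best-responding. ✗
Lab 2 (research lead early-stage), facing Race: Publish gives -8, Withhold gives 13. Proposed Publish is not best — profitable deviation exists. ✗
Lab 2 (research lead late-stage), facing Race: Publish gives -1, Withhold gives -4. Proposed Publish is best. ✓

No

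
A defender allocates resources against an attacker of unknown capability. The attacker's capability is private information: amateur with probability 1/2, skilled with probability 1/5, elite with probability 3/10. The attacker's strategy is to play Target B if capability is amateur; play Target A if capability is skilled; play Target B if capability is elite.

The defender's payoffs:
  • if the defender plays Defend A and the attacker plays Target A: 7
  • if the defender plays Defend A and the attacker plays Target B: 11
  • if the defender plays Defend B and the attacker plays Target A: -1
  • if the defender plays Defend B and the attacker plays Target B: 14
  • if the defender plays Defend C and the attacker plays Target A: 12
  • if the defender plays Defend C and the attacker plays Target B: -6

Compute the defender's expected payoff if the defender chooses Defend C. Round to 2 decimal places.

-2.40

E[Defend C] = 1/2·(-6) + 1/5·12 + 3/10·(-6) = (-3) + 12/5 + (-9/5) = -12/5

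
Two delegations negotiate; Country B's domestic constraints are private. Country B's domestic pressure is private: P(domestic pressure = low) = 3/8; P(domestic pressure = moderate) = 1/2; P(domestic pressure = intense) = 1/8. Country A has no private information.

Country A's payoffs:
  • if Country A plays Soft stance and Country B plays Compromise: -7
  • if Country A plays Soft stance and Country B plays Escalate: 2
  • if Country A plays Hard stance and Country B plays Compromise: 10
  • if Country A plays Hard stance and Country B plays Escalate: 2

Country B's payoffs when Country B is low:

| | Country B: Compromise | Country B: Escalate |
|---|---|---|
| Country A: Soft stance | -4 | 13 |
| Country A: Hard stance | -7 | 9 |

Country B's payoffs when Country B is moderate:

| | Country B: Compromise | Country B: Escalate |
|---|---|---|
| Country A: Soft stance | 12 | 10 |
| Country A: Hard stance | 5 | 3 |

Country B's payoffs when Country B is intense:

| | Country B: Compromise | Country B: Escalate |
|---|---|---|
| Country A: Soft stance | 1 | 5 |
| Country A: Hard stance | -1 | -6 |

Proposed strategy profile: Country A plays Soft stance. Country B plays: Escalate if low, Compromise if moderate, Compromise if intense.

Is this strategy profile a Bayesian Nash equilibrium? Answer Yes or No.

No

Country A plays Soft stance: E[Soft stance] = 3/8·(2) + 1/2·(-7) + 1/8·(-7) = -29/8; E[Hard stance] = 7. Not best-responding. ✗
Country B (domestic pressure low), facing Soft stance: Compromise gives -4, Escalate gives 13. Proposed Escalate is best. ✓
Country B (domestic pressure moderate), facing Soft stance: Compromise gives 12, Escalate gives 10. Proposed Compromise is best. ✓
Country B (domestic pressure intense), facing Soft stance: Compromise gives 1, Escalate gives 5. Proposed Compromise is not best — profitable deviation exists. ✗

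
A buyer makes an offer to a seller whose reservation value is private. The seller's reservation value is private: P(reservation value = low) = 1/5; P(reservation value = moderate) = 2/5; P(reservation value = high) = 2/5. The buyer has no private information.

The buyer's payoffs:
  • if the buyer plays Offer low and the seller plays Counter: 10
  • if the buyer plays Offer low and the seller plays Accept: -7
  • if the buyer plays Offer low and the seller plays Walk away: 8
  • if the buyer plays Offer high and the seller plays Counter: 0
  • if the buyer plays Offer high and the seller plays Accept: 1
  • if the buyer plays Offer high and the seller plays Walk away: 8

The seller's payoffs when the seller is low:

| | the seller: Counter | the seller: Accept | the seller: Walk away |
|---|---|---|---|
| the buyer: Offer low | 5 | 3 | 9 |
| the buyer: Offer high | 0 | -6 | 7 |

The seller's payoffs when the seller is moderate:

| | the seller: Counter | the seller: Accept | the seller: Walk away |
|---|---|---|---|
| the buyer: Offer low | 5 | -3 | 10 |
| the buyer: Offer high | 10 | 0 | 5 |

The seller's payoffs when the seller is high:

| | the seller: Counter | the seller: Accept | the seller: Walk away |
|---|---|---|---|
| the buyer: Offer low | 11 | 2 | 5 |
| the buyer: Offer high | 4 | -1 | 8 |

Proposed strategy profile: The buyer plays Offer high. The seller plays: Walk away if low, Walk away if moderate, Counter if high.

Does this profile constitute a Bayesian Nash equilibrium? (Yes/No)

No

The buyer plays Offer high: E[Offer high] = 1/5·(8) + 2/5·(8) + 2/5·(0) = 24/5; E[Offer low] = 44/5. Not best-responding. ✗
The seller (reservation value low), facing Offer high: Counter gives 0, Accept gives -6, Walk away gives 7. Proposed Walk away is best. ✓
The seller (reservation value moderate), facing Offer high: Counter gives 10, Accept gives 0, Walk away gives 5. Proposed Walk away is not best — profitable deviation exists. ✗
The seller (reservation value high), facing Offer high: Counter gives 4, Accept gives -1, Walk away gives 8. Proposed Counter is not best — profitable deviation exists. ✗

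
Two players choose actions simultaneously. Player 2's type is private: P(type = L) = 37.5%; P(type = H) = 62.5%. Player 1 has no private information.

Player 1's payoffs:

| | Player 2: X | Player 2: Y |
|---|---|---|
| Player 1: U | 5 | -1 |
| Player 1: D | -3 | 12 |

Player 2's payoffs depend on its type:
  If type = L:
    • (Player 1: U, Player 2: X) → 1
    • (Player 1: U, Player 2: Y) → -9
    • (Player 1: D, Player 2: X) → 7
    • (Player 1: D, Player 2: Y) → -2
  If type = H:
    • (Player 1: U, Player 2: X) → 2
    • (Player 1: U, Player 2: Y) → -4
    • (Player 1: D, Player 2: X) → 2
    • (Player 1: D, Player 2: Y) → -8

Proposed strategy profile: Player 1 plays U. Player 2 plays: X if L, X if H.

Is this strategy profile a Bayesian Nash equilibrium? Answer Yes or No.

Yes

Player 1 plays U: E[U] = 0.375·(5) + 0.625·(5) = 5; E[D] = -3. Best-responding. ✓
Player 2 (type L), facing U: X gives 1, Y gives -9. Proposed X is best. ✓
Player 2 (type H), facing U: X gives 2, Y gives -4. Proposed X is best. ✓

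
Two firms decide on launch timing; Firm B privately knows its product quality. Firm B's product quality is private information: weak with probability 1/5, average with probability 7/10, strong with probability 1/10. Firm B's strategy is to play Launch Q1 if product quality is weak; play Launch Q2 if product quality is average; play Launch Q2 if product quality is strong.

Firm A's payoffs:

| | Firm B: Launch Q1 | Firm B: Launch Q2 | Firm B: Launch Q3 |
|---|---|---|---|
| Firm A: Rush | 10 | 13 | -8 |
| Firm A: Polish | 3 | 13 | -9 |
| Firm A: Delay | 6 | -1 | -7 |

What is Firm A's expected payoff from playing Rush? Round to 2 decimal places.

E[Rush] = 1/5·10 + 7/10·13 + 1/10·13 = 2 + 91/10 + 13/10 = 62/5

12.40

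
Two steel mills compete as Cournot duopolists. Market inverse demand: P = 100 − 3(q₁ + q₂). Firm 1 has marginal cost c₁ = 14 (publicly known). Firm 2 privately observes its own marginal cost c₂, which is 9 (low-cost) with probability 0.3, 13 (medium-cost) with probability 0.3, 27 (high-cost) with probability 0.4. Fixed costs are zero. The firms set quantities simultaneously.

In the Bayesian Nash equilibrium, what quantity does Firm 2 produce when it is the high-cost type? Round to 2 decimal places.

7.20

Firm 2 with cost c maximizes (100 − 3(q₁+q₂) − c)·q₂, giving q₂(c) = (100 − c − 3q₁)/6.
E[c₂] = 0.3·9 + 0.3·13 + 0.4·27 = 17.4
Firm 1's FOC against E[q₂] yields q₁ = (100 − 2·14 + E[c₂])/9 = (100 − 28 + 17.4)/9 = 9.93333.
q₂(high-cost) = (100 − 27 − 3·9.93333)/6 = 7.2.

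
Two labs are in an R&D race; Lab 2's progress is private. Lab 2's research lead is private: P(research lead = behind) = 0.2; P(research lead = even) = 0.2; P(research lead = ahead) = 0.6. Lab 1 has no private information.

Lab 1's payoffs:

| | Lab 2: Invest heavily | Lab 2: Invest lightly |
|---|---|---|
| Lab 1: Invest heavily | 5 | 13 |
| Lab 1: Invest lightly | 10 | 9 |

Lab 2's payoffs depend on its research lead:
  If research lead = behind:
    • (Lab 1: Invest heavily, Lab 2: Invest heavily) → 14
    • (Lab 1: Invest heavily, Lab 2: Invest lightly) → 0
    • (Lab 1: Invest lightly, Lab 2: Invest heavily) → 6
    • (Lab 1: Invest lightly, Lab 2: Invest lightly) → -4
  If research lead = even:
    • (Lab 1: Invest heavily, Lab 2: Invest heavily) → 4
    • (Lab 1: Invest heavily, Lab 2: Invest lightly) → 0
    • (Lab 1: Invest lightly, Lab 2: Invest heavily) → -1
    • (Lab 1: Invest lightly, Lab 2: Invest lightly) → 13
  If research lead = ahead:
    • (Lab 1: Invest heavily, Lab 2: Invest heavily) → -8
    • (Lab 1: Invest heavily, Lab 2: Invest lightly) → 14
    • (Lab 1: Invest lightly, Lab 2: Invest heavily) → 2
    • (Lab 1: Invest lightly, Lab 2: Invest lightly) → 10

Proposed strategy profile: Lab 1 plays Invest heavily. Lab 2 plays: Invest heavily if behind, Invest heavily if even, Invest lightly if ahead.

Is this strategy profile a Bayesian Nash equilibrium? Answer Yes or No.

Lab 1 plays Invest heavily: E[Invest heavily] = 0.2·(5) + 0.2·(5) + 0.6·(13) = 9.8; E[Invest lightly] = 9.4. Best-responding. ✓
Lab 2 (research lead behind), facing Invest heavily: Invest heavily gives 14, Invest lightly gives 0. Proposed Invest heavily is best. ✓
Lab 2 (research lead even), facing Invest heavily: Invest heavily gives 4, Invest lightly gives 0. Proposed Invest heavily is best. ✓
Lab 2 (research lead ahead), facing Invest heavily: Invest heavily gives -8, Invest lightly gives 14. Proposed Invest lightly is best. ✓

Yes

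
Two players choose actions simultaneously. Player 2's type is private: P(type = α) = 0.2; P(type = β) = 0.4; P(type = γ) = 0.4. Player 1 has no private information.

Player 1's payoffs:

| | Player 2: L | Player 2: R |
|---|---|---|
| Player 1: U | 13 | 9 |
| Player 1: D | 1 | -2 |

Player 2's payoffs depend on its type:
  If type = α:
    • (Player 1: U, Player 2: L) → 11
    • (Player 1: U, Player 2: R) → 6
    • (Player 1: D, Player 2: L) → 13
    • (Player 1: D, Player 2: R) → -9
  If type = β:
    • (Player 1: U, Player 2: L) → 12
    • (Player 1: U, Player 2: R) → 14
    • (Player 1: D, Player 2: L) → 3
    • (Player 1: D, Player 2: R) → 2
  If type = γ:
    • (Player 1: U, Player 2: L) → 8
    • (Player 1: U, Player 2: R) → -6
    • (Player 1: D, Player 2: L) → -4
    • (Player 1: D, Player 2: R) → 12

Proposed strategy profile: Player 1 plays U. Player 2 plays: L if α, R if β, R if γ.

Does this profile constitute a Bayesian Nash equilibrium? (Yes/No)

No

Player 1 plays U: E[U] = 0.2·(13) + 0.4·(9) + 0.4·(9) = 9.8; E[D] = -1.4. Best-responding. ✓
Player 2 (type α), facing U: L gives 11, R gives 6. Proposed L is best. ✓
Player 2 (type β), facing U: L gives 12, R gives 14. Proposed R is best. ✓
Player 2 (type γ), facing U: L gives 8, R gives -6. Proposed R is not best — profitable deviation exists. ✗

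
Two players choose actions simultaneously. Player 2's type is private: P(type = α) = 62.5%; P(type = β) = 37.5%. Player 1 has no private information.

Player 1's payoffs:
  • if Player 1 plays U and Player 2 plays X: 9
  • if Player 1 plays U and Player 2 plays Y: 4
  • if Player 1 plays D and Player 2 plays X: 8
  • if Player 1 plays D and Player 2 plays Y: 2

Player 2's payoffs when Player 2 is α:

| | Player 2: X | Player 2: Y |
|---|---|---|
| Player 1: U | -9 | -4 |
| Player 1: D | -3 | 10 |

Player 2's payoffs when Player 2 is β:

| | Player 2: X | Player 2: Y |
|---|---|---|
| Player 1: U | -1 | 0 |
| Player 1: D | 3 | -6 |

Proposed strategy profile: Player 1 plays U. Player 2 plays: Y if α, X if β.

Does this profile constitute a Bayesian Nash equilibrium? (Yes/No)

A profile is a BNE iff every type of every player is best-responding given beliefs about the other side.
Player 1 plays U: E[U] = 0.625·(4) + 0.375·(9) = 5.875; E[D] = 4.25. Best-responding. ✓
Player 2 (type α), facing U: X gives -9, Y gives -4. Proposed Y is best. ✓
Player 2 (type β), facing U: X gives -1, Y gives 0. Proposed X is not best — profitable deviation exists. ✗

No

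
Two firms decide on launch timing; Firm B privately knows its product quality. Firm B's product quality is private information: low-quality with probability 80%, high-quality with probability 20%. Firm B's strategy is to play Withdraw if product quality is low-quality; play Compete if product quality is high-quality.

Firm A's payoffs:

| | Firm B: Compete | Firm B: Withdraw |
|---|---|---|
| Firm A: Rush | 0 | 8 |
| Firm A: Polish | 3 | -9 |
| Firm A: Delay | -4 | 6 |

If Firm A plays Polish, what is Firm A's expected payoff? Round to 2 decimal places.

-6.60

E[Polish] = 0.8·(-9) + 0.2·3 = (-7.2) + 0.6 = -6.6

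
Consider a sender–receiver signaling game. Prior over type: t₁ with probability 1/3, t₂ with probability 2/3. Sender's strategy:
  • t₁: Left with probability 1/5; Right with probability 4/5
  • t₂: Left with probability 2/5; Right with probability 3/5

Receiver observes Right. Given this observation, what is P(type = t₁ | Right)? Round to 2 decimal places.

0.40

P(Right) = (1/3)·(4/5) + (2/3)·(3/5) = 2/3
P(t₁ | Right) = ((1/3)·(4/5)) / (2/3) = (4/15) / (2/3) = 2/5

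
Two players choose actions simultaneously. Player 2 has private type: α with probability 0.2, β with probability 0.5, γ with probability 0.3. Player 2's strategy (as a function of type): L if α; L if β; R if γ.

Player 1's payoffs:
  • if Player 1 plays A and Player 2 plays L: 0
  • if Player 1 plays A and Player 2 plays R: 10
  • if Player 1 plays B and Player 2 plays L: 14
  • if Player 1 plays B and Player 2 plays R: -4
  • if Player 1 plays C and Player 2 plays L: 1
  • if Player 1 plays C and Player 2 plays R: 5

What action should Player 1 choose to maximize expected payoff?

B

E[A] = 0.2·(0) + 0.5·(0) + 0.3·(10) = 3
E[B] = 0.2·(14) + 0.5·(14) + 0.3·(-4) = 8.6
E[C] = 0.2·(1) + 0.5·(1) + 0.3·(5) = 2.2
Best response: B (8.6 is the largest).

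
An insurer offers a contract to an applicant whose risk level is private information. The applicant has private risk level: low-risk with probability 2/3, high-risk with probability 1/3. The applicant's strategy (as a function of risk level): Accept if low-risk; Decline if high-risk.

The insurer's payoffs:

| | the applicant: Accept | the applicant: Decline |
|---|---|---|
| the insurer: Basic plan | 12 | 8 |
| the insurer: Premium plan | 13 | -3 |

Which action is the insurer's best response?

Compute the insurer's expected payoff for each action, taking the expectation over the applicant's type.
E[Basic plan] = 2/3·(12) + 1/3·(8) = 32/3
E[Premium plan] = 2/3·(13) + 1/3·(-3) = 23/3
Best response: Basic plan (32/3 is the largest).

Basic plan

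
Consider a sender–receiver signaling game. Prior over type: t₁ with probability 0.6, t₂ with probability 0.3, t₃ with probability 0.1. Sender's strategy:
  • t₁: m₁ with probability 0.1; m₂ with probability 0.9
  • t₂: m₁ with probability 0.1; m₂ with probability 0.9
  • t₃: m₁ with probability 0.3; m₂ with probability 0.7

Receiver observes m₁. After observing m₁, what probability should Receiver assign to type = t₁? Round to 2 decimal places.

0.50

P(m₁) = 0.6·0.1 + 0.3·0.1 + 0.1·0.3 = 0.12
P(t₁ | m₁) = (0.6·0.1) / 0.12 = 0.06 / 0.12 = 0.5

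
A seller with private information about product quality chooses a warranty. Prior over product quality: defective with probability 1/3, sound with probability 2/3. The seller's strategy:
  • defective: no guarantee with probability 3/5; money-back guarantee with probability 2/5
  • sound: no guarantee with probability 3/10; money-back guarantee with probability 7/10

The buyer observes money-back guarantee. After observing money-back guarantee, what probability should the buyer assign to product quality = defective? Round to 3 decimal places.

0.222

Apply Bayes' rule using the sender's strategy as the likelihood.
P(money-back guarantee) = (1/3)·(2/5) + (2/3)·(7/10) = 3/5
P(defective | money-back guarantee) = ((1/3)·(2/5)) / (3/5) = (2/15) / (3/5) = 2/9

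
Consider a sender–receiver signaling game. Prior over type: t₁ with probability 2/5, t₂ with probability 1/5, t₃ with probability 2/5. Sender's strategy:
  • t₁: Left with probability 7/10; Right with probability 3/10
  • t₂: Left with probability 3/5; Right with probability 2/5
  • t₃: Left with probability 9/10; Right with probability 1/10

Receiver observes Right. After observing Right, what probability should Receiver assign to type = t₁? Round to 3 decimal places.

0.500

P(Right) = (2/5)·(3/10) + (1/5)·(2/5) + (2/5)·(1/10) = 6/25
P(t₁ | Right) = ((2/5)·(3/10)) / (6/25) = (3/25) / (6/25) = 1/2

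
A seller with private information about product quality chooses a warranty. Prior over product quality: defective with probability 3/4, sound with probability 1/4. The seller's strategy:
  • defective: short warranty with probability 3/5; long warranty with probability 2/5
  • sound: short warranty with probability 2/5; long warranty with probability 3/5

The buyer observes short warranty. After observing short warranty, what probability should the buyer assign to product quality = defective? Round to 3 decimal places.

0.818

P(short warranty) = (3/4)·(3/5) + (1/4)·(2/5) = 11/20
P(defective | short warranty) = ((3/4)·(3/5)) / (11/20) = (9/20) / (11/20) = 9/11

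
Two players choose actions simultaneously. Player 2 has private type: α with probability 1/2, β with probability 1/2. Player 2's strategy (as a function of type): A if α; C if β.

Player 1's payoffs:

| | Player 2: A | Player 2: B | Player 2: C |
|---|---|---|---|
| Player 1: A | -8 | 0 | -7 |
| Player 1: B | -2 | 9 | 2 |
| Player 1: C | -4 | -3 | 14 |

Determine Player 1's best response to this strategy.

C

E[A] = 1/2·(-8) + 1/2·(-7) = -15/2
E[B] = 1/2·(-2) + 1/2·(2) = 0
E[C] = 1/2·(-4) + 1/2·(14) = 5
Best response: C (5 is the largest).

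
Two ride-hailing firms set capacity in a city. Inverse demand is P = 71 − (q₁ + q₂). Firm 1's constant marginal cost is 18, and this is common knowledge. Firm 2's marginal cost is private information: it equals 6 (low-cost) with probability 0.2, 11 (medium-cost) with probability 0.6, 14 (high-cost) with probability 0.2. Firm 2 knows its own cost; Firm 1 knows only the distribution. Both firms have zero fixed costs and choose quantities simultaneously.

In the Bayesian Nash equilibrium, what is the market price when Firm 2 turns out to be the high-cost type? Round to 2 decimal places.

Firm 2 with cost c maximizes (71 − (q₁+q₂) − c)·q₂, giving q₂(c) = (71 − c − q₁)/2.
E[c₂] = 0.2·6 + 0.6·11 + 0.2·14 = 10.6
Firm 1's FOC against E[q₂] yields q₁ = (71 − 2·18 + E[c₂])/3 = (71 − 36 + 10.6)/3 = 15.2.
q₂(high-cost) = 20.9, so P = 71 − (15.2 + 20.9) = 34.9.

34.90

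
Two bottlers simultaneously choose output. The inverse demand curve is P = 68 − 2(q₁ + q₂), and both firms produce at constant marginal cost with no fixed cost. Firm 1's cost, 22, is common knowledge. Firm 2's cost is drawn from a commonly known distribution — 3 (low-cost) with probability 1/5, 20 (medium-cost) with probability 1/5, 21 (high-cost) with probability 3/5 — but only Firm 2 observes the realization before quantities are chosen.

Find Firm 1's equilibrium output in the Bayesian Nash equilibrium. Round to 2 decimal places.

6.87

Type-c best response for Firm 2: q₂(c) = (68 − c)/4 − q₁/2.
Firm 1 maximizes expected profit; its first-order condition is 68 − 4q₁ − 2E[q₂] − 22 = 0.
Substituting E[q₂] and solving: E[c₂] = 17.2, so q₁ = (68 − 2·22 + 17.2)/6 = 6.86667.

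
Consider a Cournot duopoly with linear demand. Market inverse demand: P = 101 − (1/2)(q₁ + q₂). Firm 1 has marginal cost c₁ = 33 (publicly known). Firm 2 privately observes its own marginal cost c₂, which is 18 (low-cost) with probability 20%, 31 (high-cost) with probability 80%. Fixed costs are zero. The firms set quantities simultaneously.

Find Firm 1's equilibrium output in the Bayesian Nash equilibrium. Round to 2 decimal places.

42.27

Type-c best response for Firm 2: q₂(c) = (101 − c) − q₁/2.
Firm 1 maximizes expected profit; its first-order condition is 101 − q₁ − (1/2)E[q₂] − 33 = 0.
Substituting E[q₂] and solving: E[c₂] = 28.4, so q₁ = (101 − 2·33 + 28.4)/(3/2) = 42.2667.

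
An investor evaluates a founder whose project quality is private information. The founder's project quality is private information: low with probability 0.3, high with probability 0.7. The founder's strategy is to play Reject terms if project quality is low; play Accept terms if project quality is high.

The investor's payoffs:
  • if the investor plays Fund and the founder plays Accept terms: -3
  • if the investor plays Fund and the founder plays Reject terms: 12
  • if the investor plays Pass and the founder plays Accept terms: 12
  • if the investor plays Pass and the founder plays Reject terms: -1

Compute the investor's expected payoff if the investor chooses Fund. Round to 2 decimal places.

1.50

E[Fund] = 0.3·12 + 0.7·(-3) = 3.6 + (-2.1) = 1.5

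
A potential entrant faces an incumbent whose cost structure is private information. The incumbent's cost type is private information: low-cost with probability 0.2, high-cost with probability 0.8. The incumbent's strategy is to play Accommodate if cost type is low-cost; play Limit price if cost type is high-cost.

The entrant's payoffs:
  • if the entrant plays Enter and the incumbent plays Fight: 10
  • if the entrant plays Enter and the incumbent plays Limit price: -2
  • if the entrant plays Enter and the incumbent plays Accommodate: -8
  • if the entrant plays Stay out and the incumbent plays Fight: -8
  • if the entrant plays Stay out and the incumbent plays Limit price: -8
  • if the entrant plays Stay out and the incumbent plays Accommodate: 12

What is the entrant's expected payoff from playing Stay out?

-4

E[Stay out] = 0.2·12 + 0.8·(-8) = 2.4 + (-6.4) = -4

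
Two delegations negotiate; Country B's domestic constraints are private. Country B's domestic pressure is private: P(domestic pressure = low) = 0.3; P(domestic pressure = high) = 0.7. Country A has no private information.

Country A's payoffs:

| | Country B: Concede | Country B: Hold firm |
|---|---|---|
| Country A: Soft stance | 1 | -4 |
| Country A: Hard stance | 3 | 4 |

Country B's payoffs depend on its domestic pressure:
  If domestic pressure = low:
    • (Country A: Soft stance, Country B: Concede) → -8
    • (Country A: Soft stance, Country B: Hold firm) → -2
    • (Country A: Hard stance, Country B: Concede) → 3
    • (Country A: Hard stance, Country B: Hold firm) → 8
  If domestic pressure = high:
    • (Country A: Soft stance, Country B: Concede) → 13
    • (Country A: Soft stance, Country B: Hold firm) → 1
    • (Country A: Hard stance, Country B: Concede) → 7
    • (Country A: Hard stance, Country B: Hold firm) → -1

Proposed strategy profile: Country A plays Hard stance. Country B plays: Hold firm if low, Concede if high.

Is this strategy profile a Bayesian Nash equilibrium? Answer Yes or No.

Yes

A profile is a BNE iff every type of every player is best-responding given beliefs about the other side.
Country A plays Hard stance: E[Hard stance] = 0.3·(4) + 0.7·(3) = 3.3; E[Soft stance] = -0.5. Best-responding. ✓
Country B (domestic pressure low), facing Hard stance: Concede gives 3, Hold firm gives 8. Proposed Hold firm is best. ✓
Country B (domestic pressure high), facing Hard stance: Concede gives 7, Hold firm gives -1. Proposed Concede is best. ✓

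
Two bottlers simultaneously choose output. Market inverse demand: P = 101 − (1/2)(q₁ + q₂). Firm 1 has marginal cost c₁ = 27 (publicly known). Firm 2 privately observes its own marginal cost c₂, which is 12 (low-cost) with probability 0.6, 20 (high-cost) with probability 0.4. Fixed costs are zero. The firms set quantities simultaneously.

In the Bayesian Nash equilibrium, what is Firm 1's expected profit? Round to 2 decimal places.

859.74

Each type of Firm 2 best-responds to q₁; Firm 1 best-responds to the expected q₂ over Firm 2's types.
Firm 2 with cost c maximizes (101 − (1/2)(q₁+q₂) − c)·q₂, giving q₂(c) = (101 − c − (1/2)q₁).
E[c₂] = 0.6·12 + 0.4·20 = 15.2
Firm 1's FOC against E[q₂] yields q₁ = (101 − 2·27 + E[c₂])/(3/2) = (101 − 54 + 15.2)/(3/2) = 41.4667.
E[P] = 101 − (1/2)·(q₁ + E[q₂]) = 47.7333; Firm 1's expected profit = (E[P] − 27)·q₁ = (47.7333 − 27)·41.4667 = 859.742.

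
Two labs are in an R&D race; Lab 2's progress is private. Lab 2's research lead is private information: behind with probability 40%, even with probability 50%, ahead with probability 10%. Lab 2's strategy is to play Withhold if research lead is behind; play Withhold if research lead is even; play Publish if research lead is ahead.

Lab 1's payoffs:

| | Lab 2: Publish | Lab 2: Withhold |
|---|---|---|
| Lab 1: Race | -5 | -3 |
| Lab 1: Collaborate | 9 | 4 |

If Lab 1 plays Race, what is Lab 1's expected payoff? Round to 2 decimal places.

-3.20

Take the expectation over Lab 2's research lead, weighting each type's action by its prior probability.
E[Race] = 0.4·(-3) + 0.5·(-3) + 0.1·(-5) = (-1.2) + (-1.5) + (-0.5) = -3.2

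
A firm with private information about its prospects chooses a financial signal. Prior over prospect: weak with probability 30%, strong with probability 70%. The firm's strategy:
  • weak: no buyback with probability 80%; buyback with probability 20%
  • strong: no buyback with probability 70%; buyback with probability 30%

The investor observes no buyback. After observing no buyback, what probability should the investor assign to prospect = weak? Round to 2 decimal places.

Apply Bayes' rule using the sender's strategy as the likelihood.
P(no buyback) = 0.3·0.8 + 0.7·0.7 = 0.73
P(weak | no buyback) = (0.3·0.8) / 0.73 = 0.24 / 0.73 = 0.328767

0.33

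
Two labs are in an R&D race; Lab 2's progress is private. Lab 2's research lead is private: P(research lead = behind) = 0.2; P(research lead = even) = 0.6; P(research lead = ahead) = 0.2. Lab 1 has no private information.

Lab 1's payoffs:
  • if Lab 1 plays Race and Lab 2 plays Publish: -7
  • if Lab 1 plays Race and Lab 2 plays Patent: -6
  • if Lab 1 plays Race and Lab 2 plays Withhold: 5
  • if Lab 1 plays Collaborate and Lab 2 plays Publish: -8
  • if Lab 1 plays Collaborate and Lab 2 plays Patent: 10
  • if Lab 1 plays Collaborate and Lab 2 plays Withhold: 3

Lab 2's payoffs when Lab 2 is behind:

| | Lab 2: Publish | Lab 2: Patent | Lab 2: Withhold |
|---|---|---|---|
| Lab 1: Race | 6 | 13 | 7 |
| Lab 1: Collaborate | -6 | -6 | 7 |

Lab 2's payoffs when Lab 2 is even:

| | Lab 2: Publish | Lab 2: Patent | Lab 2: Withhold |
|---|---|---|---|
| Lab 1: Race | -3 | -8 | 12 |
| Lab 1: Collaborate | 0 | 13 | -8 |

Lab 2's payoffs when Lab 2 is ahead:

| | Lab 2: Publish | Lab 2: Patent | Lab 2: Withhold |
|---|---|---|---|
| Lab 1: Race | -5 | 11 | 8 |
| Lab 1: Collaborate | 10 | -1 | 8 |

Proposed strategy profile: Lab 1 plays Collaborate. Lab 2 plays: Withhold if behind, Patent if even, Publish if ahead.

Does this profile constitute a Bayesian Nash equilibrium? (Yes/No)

A profile is a BNE iff every type of every player is best-responding given beliefs about the other side.
Lab 1 plays Collaborate: E[Collaborate] = 0.2·(3) + 0.6·(10) + 0.2·(-8) = 5; E[Race] = -4. Best-responding. ✓
Lab 2 (research lead behind), facing Collaborate: Publish gives -6, Patent gives -6, Withhold gives 7. Proposed Withhold is best. ✓
Lab 2 (research lead even), facing Collaborate: Publish gives 0, Patent gives 13, Withhold gives -8. Proposed Patent is best. ✓
Lab 2 (research lead ahead), facing Collaborate: Publish gives 10, Patent gives -1, Withhold gives 8. Proposed Publish is best. ✓

Yes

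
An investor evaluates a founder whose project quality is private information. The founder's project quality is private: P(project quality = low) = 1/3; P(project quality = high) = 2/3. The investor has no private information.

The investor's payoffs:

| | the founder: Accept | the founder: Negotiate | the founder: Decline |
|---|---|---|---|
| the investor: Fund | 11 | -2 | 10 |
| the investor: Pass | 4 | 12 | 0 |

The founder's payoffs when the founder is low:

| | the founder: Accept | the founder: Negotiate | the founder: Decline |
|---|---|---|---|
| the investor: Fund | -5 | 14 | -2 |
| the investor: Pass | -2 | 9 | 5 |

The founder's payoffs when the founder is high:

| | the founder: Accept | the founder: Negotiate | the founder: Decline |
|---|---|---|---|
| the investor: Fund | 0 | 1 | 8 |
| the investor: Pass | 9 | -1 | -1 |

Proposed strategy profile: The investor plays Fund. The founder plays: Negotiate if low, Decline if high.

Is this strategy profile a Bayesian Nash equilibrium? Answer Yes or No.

Yes

The investor plays Fund: E[Fund] = 1/3·(-2) + 2/3·(10) = 6; E[Pass] = 4. Best-responding. ✓
The founder (project quality low), facing Fund: Accept gives -5, Negotiate gives 14, Decline gives -2. Proposed Negotiate is best. ✓
The founder (project quality high), facing Fund: Accept gives 0, Negotiate gives 1, Decline gives 8. Proposed Decline is best. ✓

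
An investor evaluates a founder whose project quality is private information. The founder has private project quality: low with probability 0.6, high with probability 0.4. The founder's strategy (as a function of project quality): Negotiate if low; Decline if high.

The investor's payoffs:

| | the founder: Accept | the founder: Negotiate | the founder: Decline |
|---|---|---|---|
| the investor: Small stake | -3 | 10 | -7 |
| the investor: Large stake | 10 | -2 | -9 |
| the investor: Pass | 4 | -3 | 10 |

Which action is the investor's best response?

E[Small stake] = 0.6·(10) + 0.4·(-7) = 3.2
E[Large stake] = 0.6·(-2) + 0.4·(-9) = -4.8
E[Pass] = 0.6·(-3) + 0.4·(10) = 2.2
Best response: Small stake (3.2 is the largest).

Small stake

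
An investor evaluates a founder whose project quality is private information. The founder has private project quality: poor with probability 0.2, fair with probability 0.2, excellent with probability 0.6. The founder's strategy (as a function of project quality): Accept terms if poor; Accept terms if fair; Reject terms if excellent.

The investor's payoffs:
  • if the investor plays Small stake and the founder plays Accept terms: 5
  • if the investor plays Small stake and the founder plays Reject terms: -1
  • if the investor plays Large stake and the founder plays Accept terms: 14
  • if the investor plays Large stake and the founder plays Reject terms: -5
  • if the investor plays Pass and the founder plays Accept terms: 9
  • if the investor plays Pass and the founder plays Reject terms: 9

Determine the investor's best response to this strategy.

Pass

E[Small stake] = 0.2·(5) + 0.2·(5) + 0.6·(-1) = 1.4
E[Large stake] = 0.2·(14) + 0.2·(14) + 0.6·(-5) = 2.6
E[Pass] = 0.2·(9) + 0.2·(9) + 0.6·(9) = 9
Best response: Pass (9 is the largest).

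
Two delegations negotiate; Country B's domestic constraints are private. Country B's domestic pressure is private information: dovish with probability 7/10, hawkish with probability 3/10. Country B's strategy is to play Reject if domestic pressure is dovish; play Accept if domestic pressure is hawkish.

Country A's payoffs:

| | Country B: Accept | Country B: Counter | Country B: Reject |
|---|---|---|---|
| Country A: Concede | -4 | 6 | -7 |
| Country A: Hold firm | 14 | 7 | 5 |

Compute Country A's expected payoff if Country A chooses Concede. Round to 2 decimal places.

E[Concede] = 7/10·(-7) + 3/10·(-4) = (-49/10) + (-6/5) = -61/10

-6.10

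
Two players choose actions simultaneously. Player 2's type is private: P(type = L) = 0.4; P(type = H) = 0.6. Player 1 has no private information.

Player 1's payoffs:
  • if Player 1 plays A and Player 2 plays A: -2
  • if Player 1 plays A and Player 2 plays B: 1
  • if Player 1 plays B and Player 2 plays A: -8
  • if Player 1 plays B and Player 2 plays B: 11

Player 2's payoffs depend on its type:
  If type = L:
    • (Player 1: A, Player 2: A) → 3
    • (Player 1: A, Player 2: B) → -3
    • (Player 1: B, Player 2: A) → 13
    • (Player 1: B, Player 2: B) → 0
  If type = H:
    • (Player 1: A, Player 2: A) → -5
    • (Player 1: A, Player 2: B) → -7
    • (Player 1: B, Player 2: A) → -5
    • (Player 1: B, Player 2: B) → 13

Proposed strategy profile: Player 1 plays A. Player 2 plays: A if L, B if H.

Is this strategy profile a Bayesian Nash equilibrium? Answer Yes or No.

No

Player 1 plays A: E[A] = 0.4·(-2) + 0.6·(1) = -0.2; E[B] = 3.4. Not best-responding. ✗
Player 2 (type L), facing A: A gives 3, B gives -3. Proposed A is best. ✓
Player 2 (type H), facing A: A gives -5, B gives -7. Proposed B is not best — profitable deviation exists. ✗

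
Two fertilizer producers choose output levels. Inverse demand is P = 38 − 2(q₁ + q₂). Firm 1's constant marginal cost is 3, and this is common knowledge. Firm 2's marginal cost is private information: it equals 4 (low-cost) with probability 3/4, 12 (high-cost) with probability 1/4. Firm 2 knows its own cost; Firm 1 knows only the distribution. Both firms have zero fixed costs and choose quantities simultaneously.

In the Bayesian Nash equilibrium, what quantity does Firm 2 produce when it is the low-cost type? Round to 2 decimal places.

5.33

Type-c best response for Firm 2: q₂(c) = (38 − c)/4 − q₁/2.
Firm 1 maximizes expected profit; its first-order condition is 38 − 4q₁ − 2E[q₂] − 3 = 0.
Substituting E[q₂] and solving: E[c₂] = 6, so q₁ = (38 − 2·3 + 6)/6 = 6.33333.
q₂(low-cost) = (38 − 4 − 2·6.33333)/4 = 5.33333.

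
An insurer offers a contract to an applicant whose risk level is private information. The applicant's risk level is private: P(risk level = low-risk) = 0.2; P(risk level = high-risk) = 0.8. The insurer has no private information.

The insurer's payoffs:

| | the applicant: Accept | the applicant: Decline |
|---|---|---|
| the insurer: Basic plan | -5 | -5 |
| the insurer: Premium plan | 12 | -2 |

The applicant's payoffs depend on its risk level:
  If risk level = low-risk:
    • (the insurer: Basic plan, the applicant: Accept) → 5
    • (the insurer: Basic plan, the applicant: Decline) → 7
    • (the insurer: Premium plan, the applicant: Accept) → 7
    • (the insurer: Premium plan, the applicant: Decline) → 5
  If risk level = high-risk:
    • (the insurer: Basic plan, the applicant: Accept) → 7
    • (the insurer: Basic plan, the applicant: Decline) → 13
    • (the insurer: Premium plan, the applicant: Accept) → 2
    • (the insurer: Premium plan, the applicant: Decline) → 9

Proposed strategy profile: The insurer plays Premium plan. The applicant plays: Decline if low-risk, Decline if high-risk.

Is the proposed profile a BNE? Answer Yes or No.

The insurer plays Premium plan: E[Premium plan] = 0.2·(-2) + 0.8·(-2) = -2; E[Basic plan] = -5. Best-responding. ✓
The applicant (risk level low-risk), facing Premium plan: Accept gives 7, Decline gives 5. Proposed Decline is not best — profitable deviation exists. ✗
The applicant (risk level high-risk), facing Premium plan: Accept gives 2, Decline gives 9. Proposed Decline is best. ✓

No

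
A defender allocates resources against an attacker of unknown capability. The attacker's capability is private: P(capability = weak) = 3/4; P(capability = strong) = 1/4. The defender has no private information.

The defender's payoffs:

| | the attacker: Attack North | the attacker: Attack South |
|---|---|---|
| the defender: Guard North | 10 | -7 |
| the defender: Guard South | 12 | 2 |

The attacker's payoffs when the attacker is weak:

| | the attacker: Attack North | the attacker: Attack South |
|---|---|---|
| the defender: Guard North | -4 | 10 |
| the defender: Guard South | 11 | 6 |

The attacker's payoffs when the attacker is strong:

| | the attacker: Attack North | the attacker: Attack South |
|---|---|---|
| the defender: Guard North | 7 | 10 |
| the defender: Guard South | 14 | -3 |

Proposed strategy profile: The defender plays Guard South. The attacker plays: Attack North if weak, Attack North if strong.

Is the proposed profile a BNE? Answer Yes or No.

The defender plays Guard South: E[Guard South] = 3/4·(12) + 1/4·(12) = 12; E[Guard North] = 10. Best-responding. ✓
The attacker (capability weak), facing Guard South: Attack North gives 11, Attack South gives 6. Proposed Attack North is best. ✓
The attacker (capability strong), facing Guard South: Attack North gives 14, Attack South gives -3. Proposed Attack North is best. ✓

Yes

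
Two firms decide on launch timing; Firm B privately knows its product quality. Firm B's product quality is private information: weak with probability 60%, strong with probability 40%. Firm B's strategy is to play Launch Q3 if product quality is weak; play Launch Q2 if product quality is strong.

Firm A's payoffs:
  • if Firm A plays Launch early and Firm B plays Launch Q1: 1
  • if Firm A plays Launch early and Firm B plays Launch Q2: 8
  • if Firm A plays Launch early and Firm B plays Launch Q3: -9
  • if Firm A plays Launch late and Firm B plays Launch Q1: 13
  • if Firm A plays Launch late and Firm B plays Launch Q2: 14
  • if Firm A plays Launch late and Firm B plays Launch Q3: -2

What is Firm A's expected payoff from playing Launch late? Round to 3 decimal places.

4.400

E[Launch late] = 0.6·(-2) + 0.4·14 = (-1.2) + 5.6 = 4.4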